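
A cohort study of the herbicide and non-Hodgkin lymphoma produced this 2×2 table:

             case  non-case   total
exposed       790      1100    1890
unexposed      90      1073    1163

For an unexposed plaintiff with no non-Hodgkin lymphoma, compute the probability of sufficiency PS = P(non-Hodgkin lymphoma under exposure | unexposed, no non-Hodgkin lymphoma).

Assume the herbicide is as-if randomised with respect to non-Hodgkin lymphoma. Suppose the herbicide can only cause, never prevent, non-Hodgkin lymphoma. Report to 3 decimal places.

PS ≈ 0.369

p₁ = P(outcome | exposed) = 790/1890 = 0.41799
p₀ = P(outcome | unexposed) = 90/1163 = 0.077386
Under exogeneity and monotonicity, PS = (p₁ − p₀)/(1 − p₀).
PS = (0.41799 − 0.077386) / 0.92261 ≈ 0.3692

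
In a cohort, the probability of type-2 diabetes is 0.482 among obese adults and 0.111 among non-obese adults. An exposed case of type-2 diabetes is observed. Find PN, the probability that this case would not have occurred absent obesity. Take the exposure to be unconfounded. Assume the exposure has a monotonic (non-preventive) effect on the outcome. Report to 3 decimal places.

Let p₁ = 0.482, p₀ = 0.111.
Under exogeneity and monotonicity, PN = (p₁ − p₀) / p₁.
PN = (0.482 − 0.111) / 0.482 = 0.371 / 0.482 ≈ 0.7697

PN ≈ 0.770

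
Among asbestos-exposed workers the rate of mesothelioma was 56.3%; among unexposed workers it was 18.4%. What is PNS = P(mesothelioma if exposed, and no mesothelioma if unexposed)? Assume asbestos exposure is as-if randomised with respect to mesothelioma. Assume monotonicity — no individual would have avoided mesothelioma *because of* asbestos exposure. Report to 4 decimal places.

PNS ≈ 0.3790

p₁ = 0.563, p₀ = 0.184.
Under exogeneity and monotonicity, PNS = p₁ − p₀.
PNS = 0.563 − 0.184 = 0.379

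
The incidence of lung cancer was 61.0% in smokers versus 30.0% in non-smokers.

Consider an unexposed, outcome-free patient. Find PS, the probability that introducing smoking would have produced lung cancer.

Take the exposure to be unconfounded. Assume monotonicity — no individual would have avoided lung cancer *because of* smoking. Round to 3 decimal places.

p₁ = 0.61, p₀ = 0.3.
Under exogeneity and monotonicity, PS = (p₁ − p₀) / (1 − p₀).
PS = (0.61 − 0.3) / (1 − 0.3) = 0.31 / 0.7 ≈ 0.4429

PS ≈ 0.443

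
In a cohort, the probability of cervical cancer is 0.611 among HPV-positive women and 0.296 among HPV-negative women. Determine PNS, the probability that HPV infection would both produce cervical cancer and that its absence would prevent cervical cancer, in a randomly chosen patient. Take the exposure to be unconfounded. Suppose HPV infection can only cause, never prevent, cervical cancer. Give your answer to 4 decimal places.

PNS ≈ 0.3150

Let p₁ = 0.611, p₀ = 0.296.
Under exogeneity and monotonicity, PNS = p₁ − p₀.
PNS = 0.611 − 0.296 = 0.315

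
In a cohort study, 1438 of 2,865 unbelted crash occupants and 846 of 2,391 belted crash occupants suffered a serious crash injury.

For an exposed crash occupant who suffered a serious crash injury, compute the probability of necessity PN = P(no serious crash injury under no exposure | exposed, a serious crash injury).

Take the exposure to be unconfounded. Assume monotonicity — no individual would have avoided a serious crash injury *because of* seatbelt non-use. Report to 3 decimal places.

PN ≈ 0.295

p₁ = P(outcome | exposed) = 1438/2865 = 0.50192
p₀ = P(outcome | unexposed) = 846/2391 = 0.35383
Under exogeneity and monotonicity, PN = (p₁ − p₀) / p₁.
PN = (0.50192 − 0.35383) / 0.50192 = 0.14809 / 0.50192 ≈ 0.2951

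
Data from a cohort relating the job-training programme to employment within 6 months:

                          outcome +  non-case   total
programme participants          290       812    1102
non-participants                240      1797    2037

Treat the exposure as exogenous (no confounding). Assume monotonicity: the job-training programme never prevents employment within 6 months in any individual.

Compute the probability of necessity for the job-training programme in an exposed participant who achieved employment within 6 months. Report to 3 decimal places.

p₁ = P(outcome | exposed) = 290/1102 = 0.26316
p₀ = P(outcome | unexposed) = 240/2037 = 0.11782
Under exogeneity and monotonicity, PN = (p₁ − p₀) / p₁.
PN = (0.26316 − 0.11782) / 0.26316 = 0.14534 / 0.26316 ≈ 0.5523

PN ≈ 0.552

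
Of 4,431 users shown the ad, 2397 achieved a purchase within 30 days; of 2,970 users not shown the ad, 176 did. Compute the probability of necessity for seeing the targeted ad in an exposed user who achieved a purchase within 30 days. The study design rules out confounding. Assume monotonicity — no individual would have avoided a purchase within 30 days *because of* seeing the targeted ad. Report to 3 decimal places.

p₁ = P(outcome | exposed) = 2397/4431 = 0.54096
p₀ = P(outcome | unexposed) = 176/2970 = 0.059259
Under exogeneity and monotonicity, PN = (p₁ − p₀) / p₁.
PN = (0.54096 − 0.059259) / 0.54096 = 0.4817 / 0.54096 ≈ 0.8905

PN ≈ 0.890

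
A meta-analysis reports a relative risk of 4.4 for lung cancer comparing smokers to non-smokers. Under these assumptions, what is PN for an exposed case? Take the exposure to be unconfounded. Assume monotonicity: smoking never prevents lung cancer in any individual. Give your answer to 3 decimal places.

Under exogeneity and monotonicity, PN = (RR − 1) / RR = 1 − 1/RR.
PN = (4.4 − 1) / 4.4 = 3.4 / 4.4 ≈ 0.7727

PN ≈ 0.773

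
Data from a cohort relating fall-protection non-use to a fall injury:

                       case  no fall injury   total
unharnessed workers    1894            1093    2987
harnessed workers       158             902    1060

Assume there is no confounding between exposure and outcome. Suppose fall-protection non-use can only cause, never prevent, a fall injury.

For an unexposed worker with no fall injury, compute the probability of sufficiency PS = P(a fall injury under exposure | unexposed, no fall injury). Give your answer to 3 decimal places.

PS ≈ 0.570

p₁ = P(outcome | exposed) = 1894/2987 = 0.63408
p₀ = P(outcome | unexposed) = 158/1060 = 0.14906
Under exogeneity and monotonicity, PS = (p₁ − p₀)/(1 − p₀).
PS = (0.63408 − 0.14906) / 0.85094 ≈ 0.5700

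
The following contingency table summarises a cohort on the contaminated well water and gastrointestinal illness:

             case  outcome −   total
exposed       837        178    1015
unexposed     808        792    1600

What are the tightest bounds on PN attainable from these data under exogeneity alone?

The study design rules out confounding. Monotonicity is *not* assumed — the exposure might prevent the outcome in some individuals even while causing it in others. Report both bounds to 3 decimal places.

p₁ = P(outcome | exposed) = 837/1015 = 0.82463
p₀ = P(outcome | unexposed) = 808/1600 = 0.505
Under exogeneity alone the bounds on PN are max{0,(p₁−p₀)/p₁} ≤ PN ≤ min{1,(1−p₀)/p₁}.
  lower = (p₁ − p₀)/p₁ = 0.31963 / 0.82463 ≈ 0.3876
  upper = min{1, (1 − p₀)/p₁} = 0.495 / 0.82463 ≈ 0.6003

0.388 ≤ PN ≤ 0.600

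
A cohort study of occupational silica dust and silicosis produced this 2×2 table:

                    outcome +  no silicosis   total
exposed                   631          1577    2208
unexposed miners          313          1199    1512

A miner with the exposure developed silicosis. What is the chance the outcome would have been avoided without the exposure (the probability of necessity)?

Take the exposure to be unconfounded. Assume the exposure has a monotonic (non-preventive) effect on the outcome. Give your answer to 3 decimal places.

PN ≈ 0.276

p₁ = P(outcome | exposed) = 631/2208 = 0.28578
p₀ = P(outcome | unexposed) = 313/1512 = 0.20701
Under exogeneity and monotonicity, PN = (p₁ − p₀)/p₁.
PN = (0.28578 − 0.20701) / 0.28578 ≈ 0.2756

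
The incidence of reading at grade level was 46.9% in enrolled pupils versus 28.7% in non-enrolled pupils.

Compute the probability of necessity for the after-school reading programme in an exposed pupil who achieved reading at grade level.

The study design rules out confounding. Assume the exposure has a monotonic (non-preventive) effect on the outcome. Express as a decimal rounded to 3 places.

p₁ = 0.469, p₀ = 0.287.
Under exogeneity and monotonicity, PN = (p₁ − p₀) / p₁.
PN = (0.469 − 0.287) / 0.469 = 0.182 / 0.469 ≈ 0.3881

PN ≈ 0.388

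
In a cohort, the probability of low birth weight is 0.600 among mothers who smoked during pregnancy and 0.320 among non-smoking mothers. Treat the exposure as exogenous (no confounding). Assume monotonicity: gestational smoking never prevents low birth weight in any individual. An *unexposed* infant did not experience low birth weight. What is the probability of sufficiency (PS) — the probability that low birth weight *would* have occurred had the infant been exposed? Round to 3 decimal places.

PS ≈ 0.412

Let p₁ = 0.6, p₀ = 0.32.
Under exogeneity and monotonicity, PS = (p₁ − p₀) / (1 − p₀).
PS = (0.6 − 0.32) / (1 − 0.32) = 0.28 / 0.68 ≈ 0.4118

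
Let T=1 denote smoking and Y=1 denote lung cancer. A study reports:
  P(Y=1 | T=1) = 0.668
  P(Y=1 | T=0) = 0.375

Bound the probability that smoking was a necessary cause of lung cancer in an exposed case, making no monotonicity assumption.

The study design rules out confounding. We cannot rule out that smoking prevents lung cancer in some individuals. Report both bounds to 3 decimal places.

0.439 ≤ PN ≤ 0.936

Let p₁ = 0.668, p₀ = 0.375.
Under exogeneity alone the bounds on PN are max{0,(p₁−p₀)/p₁} ≤ PN ≤ min{1,(1−p₀)/p₁}.
  lower = (p₁ − p₀)/p₁ = 0.293 / 0.668 ≈ 0.4386
  upper = min{1, (1 − p₀)/p₁} = 0.625 / 0.668 ≈ 0.9356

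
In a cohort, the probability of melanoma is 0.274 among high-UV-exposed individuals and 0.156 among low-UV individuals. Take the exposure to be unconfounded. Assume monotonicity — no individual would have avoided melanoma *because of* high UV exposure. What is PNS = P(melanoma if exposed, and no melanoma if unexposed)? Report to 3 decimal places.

PNS ≈ 0.118

Let p₁ = 0.274, p₀ = 0.156.
Under exogeneity and monotonicity, PNS = p₁ − p₀.
PNS = 0.274 − 0.156 = 0.118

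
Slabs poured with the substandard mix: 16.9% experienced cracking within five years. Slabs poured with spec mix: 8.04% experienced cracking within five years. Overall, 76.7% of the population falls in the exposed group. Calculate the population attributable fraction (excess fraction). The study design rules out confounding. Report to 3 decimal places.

p₁ = 0.169, p₀ = 0.0804.
Overall risk P(Y=1) = π·p₁ + (1−π)·p₀ = 0.767×0.169 + 0.233×0.0804 = 0.14836.
Under exogeneity, PAF = [P(Y=1) − p₀] / P(Y=1).
PAF = (0.14836 − 0.0804) / 0.14836 ≈ 0.4581

PAF ≈ 0.458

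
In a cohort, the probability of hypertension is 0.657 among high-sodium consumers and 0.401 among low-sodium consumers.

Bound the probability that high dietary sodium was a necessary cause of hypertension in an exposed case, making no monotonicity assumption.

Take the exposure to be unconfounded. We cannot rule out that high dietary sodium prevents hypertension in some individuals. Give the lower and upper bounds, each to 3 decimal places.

Let p₁ = 0.657, p₀ = 0.401.
Under exogeneity alone the bounds on PN are max{0,(p₁−p₀)/p₁} ≤ PN ≤ min{1,(1−p₀)/p₁}.
  lower = (p₁ − p₀)/p₁ = 0.256 / 0.657 ≈ 0.3896
  upper = min{1, (1 − p₀)/p₁} = 0.599 / 0.657 ≈ 0.9117

0.390 ≤ PN ≤ 0.912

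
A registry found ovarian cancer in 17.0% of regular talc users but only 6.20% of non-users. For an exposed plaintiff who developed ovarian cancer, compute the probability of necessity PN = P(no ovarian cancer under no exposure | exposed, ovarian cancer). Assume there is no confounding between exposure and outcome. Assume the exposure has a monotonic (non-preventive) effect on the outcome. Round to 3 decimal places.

PN ≈ 0.635

p₁ = 0.17, p₀ = 0.062.
Under exogeneity and monotonicity, PN = (p₁ − p₀) / p₁.
PN = (0.17 − 0.062) / 0.17 = 0.108 / 0.17 ≈ 0.6353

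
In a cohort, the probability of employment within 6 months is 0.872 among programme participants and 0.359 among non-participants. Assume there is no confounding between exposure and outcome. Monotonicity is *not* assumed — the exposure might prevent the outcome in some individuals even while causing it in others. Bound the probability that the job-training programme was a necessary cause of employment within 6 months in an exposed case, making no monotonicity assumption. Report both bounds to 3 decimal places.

0.588 ≤ PN ≤ 0.735

Let p₁ = 0.872, p₀ = 0.359.
Under exogeneity alone the bounds on PN are max{0,(p₁−p₀)/p₁} ≤ PN ≤ min{1,(1−p₀)/p₁}.
  lower = (p₁ − p₀)/p₁ = 0.513 / 0.872 ≈ 0.5883
  upper = min{1, (1 − p₀)/p₁} = 0.641 / 0.872 ≈ 0.7351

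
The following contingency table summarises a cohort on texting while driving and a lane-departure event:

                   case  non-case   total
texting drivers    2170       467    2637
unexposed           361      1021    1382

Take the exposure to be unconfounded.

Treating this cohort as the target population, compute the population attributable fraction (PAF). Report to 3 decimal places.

p₁ = P(outcome | exposed) = 2170/2637 = 0.8229
p₀ = P(outcome | unexposed) = 361/1382 = 0.26122
Exposure prevalence π = 2637/4019 = 0.65613; overall risk P(Y=1) = 0.62976.
Under exogeneity, PAF = [P(Y=1) − p₀]/P(Y=1).
PAF = (0.62976 − 0.26122) / 0.62976 ≈ 0.5852

PAF ≈ 0.585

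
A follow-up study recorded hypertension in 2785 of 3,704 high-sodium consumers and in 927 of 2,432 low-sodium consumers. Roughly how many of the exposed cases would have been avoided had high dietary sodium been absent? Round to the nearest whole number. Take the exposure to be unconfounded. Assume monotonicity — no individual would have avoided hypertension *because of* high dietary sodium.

about 1373 cases

p₁ = P(outcome | exposed) = 2785/3704 = 0.75189
p₀ = P(outcome | unexposed) = 927/2432 = 0.38117
PN = (p₁ − p₀)/p₁ = (0.75189 − 0.38117) / 0.75189 ≈ 0.49305.
Attributable cases ≈ PN × (exposed cases) = 0.49305 × 2785 ≈ 1373.15.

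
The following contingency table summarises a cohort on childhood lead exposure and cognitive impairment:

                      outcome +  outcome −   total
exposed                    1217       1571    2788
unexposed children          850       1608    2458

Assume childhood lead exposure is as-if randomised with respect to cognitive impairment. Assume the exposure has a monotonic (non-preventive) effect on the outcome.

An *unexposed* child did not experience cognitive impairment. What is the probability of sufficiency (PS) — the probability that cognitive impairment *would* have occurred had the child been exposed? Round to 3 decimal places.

PS ≈ 0.139

p₁ = P(outcome | exposed) = 1217/2788 = 0.43651
p₀ = P(outcome | unexposed) = 850/2458 = 0.34581
Under exogeneity and monotonicity, PS = (p₁ − p₀)/(1 − p₀).
PS = (0.43651 − 0.34581) / 0.65419 ≈ 0.1387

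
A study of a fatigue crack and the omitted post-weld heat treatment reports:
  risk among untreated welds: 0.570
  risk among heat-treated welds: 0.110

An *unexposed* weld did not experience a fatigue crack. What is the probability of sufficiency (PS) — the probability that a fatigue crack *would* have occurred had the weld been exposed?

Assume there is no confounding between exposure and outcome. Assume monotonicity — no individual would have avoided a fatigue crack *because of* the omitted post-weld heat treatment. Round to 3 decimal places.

PS ≈ 0.517

Let p₁ = 0.57, p₀ = 0.11.
Under exogeneity and monotonicity, PS = (p₁ − p₀) / (1 − p₀).
PS = (0.57 − 0.11) / (1 − 0.11) = 0.46 / 0.89 ≈ 0.5169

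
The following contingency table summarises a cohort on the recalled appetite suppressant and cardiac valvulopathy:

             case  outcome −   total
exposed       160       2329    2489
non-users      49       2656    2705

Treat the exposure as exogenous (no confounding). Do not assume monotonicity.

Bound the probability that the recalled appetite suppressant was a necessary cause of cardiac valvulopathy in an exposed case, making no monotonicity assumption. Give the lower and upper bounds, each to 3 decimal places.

p₁ = P(outcome | exposed) = 160/2489 = 0.064283
p₀ = P(outcome | unexposed) = 49/2705 = 0.018115
Under exogeneity alone the bounds on PN are max{0,(p₁−p₀)/p₁} ≤ PN ≤ min{1,(1−p₀)/p₁}.
  lower = (p₁ − p₀)/p₁ = 0.046168 / 0.064283 ≈ 0.7182
  upper = min{1, (1 − p₀)/p₁} = 0.98189 / 0.064283 ≈ 15.2745 → capped at 1

0.718 ≤ PN ≤ 1.000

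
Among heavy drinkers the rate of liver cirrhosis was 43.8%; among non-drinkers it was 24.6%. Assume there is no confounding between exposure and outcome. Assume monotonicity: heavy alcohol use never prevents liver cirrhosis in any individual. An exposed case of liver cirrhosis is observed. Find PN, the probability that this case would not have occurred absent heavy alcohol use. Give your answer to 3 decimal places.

PN ≈ 0.438

p₁ = 0.438, p₀ = 0.246.
Under exogeneity and monotonicity, PN = (p₁ − p₀) / p₁.
PN = (0.438 − 0.246) / 0.438 = 0.192 / 0.438 ≈ 0.4384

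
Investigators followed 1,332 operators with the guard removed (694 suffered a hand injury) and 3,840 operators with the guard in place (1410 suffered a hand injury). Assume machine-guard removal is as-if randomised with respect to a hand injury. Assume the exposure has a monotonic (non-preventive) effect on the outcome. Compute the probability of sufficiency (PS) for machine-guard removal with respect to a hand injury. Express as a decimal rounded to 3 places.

PS ≈ 0.243

p₁ = P(outcome | exposed) = 694/1332 = 0.52102
p₀ = P(outcome | unexposed) = 1410/3840 = 0.36719
Under exogeneity and monotonicity, PS = (p₁ − p₀) / (1 − p₀).
PS = (0.52102 − 0.36719) / (1 − 0.36719) = 0.15383 / 0.63281 ≈ 0.2431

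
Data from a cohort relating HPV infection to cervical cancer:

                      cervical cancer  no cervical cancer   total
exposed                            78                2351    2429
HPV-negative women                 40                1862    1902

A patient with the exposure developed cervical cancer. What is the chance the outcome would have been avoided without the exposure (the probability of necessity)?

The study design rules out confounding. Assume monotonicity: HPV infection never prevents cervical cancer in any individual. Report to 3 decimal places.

PN ≈ 0.345

p₁ = P(outcome | exposed) = 78/2429 = 0.032112
p₀ = P(outcome | unexposed) = 40/1902 = 0.02103
Under exogeneity and monotonicity, PN = (p₁ − p₀) / p₁.
PN = (0.032112 − 0.02103) / 0.032112 = 0.011081 / 0.032112 ≈ 0.3451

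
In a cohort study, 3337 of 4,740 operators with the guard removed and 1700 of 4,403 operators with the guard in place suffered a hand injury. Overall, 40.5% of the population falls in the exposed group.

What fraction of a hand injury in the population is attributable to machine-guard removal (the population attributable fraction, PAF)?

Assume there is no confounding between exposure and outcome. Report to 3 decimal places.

p₁ = P(outcome | exposed) = 3337/4740 = 0.70401
p₀ = P(outcome | unexposed) = 1700/4403 = 0.3861
Overall risk P(Y=1) = π·p₁ + (1−π)·p₀ = 0.405×0.70401 + 0.595×0.3861 = 0.51485.
Under exogeneity, PAF = [P(Y=1) − p₀] / P(Y=1).
PAF = (0.51485 − 0.3861) / 0.51485 ≈ 0.2501

PAF ≈ 0.250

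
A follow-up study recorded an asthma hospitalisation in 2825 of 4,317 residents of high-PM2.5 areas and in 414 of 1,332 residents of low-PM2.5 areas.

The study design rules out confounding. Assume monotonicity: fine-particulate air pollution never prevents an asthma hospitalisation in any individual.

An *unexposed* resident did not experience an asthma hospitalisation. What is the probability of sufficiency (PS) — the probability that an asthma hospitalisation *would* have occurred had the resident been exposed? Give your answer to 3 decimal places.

p₁ = P(outcome | exposed) = 2825/4317 = 0.65439
p₀ = P(outcome | unexposed) = 414/1332 = 0.31081
Under exogeneity and monotonicity, PS = (p₁ − p₀) / (1 − p₀).
PS = (0.65439 − 0.31081) / (1 − 0.31081) = 0.34358 / 0.68919 ≈ 0.4985

PS ≈ 0.499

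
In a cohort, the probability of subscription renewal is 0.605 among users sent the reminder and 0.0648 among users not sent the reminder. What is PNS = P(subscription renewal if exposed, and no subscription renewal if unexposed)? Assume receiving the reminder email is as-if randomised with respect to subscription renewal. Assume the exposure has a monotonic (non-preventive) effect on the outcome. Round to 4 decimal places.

PNS ≈ 0.5402

Let p₁ = 0.605, p₀ = 0.0648.
Under exogeneity and monotonicity, PNS = p₁ − p₀.
PNS = 0.605 − 0.0648 = 0.5402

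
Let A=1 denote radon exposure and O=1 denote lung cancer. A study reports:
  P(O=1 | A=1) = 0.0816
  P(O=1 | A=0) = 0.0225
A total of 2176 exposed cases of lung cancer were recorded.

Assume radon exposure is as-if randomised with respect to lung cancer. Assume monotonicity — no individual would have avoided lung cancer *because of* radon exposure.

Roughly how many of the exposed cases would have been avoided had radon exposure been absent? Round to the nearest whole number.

Let p₁ = 0.0816, p₀ = 0.0225.
PN = (p₁ − p₀)/p₁ = (0.0816 − 0.0225) / 0.0816 ≈ 0.72426.
Attributable cases ≈ PN × (exposed cases) = 0.72426 × 2176 ≈ 1576.00.

about 1576 cases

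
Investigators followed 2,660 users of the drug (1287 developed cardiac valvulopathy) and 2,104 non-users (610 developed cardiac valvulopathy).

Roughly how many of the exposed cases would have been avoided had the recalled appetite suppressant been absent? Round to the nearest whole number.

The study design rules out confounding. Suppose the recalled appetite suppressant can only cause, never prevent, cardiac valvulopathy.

about 516 cases

p₁ = P(outcome | exposed) = 1287/2660 = 0.48383
p₀ = P(outcome | unexposed) = 610/2104 = 0.28992
PN = (p₁ − p₀)/p₁ = (0.48383 − 0.28992) / 0.48383 ≈ 0.40078.
Attributable cases ≈ PN × (exposed cases) = 0.40078 × 1287 ≈ 515.80.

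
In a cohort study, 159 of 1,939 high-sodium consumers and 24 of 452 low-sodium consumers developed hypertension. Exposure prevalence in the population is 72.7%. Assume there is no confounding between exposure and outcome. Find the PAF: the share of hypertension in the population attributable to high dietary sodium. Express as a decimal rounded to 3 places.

PAF ≈ 0.284

p₁ = P(outcome | exposed) = 159/1939 = 0.082001
p₀ = P(outcome | unexposed) = 24/452 = 0.053097
Overall risk P(Y=1) = π·p₁ + (1−π)·p₀ = 0.727×0.082001 + 0.273×0.053097 = 0.07411.
Under exogeneity, PAF = [P(Y=1) − p₀] / P(Y=1).
PAF = (0.07411 − 0.053097) / 0.07411 ≈ 0.2835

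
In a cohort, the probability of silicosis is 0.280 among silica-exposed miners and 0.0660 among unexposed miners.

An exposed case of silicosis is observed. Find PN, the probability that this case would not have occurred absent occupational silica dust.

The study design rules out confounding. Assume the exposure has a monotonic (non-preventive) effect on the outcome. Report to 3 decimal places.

Let p₁ = 0.28, p₀ = 0.066.
Under exogeneity and monotonicity, PN = (p₁ − p₀) / p₁.
PN = (0.28 − 0.066) / 0.28 = 0.214 / 0.28 ≈ 0.7643

PN ≈ 0.764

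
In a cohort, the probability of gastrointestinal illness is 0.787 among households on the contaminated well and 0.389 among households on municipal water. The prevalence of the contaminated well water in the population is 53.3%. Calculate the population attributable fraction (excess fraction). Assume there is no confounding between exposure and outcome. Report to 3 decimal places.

PAF ≈ 0.353

Let p₁ = 0.787, p₀ = 0.389.
Overall risk P(Y=1) = π·p₁ + (1−π)·p₀ = 0.533×0.787 + 0.467×0.389 = 0.60113.
Under exogeneity, PAF = [P(Y=1) − p₀] / P(Y=1).
PAF = (0.60113 − 0.389) / 0.60113 ≈ 0.3529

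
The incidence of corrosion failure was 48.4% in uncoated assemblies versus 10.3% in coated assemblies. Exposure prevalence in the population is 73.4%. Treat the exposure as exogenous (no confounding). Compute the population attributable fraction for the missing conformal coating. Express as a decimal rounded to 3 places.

p₁ = 0.484, p₀ = 0.103.
Overall risk P(Y=1) = π·p₁ + (1−π)·p₀ = 0.734×0.484 + 0.266×0.103 = 0.38265.
Under exogeneity, PAF = [P(Y=1) − p₀] / P(Y=1).
PAF = (0.38265 − 0.103) / 0.38265 ≈ 0.7308

PAF ≈ 0.731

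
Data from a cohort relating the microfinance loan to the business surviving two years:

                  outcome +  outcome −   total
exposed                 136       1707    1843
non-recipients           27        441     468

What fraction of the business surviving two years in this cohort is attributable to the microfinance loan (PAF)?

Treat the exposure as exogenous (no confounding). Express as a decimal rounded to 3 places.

PAF ≈ 0.182

p₁ = P(outcome | exposed) = 136/1843 = 0.073793
p₀ = P(outcome | unexposed) = 27/468 = 0.057692
Exposure prevalence π = 1843/2311 = 0.79749; overall risk P(Y=1) = 0.070532.
Under exogeneity, PAF = [P(Y=1) − p₀]/P(Y=1).
PAF = (0.070532 − 0.057692) / 0.070532 ≈ 0.1820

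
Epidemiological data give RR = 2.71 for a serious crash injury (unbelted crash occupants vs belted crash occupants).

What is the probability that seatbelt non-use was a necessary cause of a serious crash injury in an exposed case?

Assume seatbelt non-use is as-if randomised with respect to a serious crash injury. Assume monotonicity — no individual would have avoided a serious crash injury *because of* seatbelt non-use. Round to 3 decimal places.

PN ≈ 0.631

Under exogeneity and monotonicity, PN = (RR − 1) / RR = 1 − 1/RR.
PN = (2.71 − 1) / 2.71 = 1.71 / 2.71 ≈ 0.6310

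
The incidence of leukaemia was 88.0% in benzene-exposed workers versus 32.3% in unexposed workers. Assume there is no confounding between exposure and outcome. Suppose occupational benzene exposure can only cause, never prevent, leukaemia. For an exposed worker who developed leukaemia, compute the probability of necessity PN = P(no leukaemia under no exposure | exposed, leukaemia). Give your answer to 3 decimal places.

p₁ = 0.88, p₀ = 0.323.
Under exogeneity and monotonicity, PN = (p₁ − p₀) / p₁.
PN = (0.88 − 0.323) / 0.88 = 0.557 / 0.88 ≈ 0.6330

PN ≈ 0.633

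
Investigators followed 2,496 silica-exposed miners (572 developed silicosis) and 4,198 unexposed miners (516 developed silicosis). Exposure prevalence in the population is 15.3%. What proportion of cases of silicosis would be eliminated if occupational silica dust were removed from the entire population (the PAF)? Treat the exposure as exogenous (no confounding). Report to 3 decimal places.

PAF ≈ 0.117

p₁ = P(outcome | exposed) = 572/2496 = 0.22917
p₀ = P(outcome | unexposed) = 516/4198 = 0.12292
Overall risk P(Y=1) = π·p₁ + (1−π)·p₀ = 0.153×0.22917 + 0.847×0.12292 = 0.13917.
Under exogeneity, PAF = [P(Y=1) − p₀] / P(Y=1).
PAF = (0.13917 − 0.12292) / 0.13917 ≈ 0.1168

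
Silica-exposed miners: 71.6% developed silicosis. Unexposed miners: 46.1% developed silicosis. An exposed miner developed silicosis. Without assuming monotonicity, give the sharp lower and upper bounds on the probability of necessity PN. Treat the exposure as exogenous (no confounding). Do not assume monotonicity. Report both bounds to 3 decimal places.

0.356 ≤ PN ≤ 0.753

p₁ = 0.716, p₀ = 0.461.
Under exogeneity alone the bounds on PN are max{0,(p₁−p₀)/p₁} ≤ PN ≤ min{1,(1−p₀)/p₁}.
  lower = (p₁ − p₀)/p₁ = 0.255 / 0.716 ≈ 0.3561
  upper = min{1, (1 − p₀)/p₁} = 0.539 / 0.716 ≈ 0.7528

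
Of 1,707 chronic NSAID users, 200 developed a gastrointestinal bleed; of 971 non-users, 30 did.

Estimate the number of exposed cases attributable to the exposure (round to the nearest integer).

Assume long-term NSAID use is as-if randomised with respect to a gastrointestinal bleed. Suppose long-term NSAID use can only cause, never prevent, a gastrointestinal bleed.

about 147 cases

p₁ = P(outcome | exposed) = 200/1707 = 0.11716
p₀ = P(outcome | unexposed) = 30/971 = 0.030896
PN = (p₁ − p₀)/p₁ = (0.11716 − 0.030896) / 0.11716 ≈ 0.73630.
Attributable cases ≈ PN × (exposed cases) = 0.73630 × 200 ≈ 147.26.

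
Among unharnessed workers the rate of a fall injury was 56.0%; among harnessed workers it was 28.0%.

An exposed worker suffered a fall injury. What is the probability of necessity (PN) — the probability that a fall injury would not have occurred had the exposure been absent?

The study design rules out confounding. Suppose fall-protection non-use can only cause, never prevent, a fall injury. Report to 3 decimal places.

PN ≈ 0.500

p₁ = 0.56, p₀ = 0.28.
Under exogeneity and monotonicity, PN = (p₁ − p₀) / p₁.
PN = (0.56 − 0.28) / 0.56 = 0.28 / 0.56 ≈ 0.5000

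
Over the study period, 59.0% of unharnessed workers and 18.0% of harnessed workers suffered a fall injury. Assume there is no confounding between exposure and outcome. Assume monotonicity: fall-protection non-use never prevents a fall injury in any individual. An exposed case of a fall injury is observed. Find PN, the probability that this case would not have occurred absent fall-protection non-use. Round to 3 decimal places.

PN ≈ 0.695

p₁ = 0.59, p₀ = 0.18.
Under exogeneity and monotonicity, PN = (p₁ − p₀) / p₁.
PN = (0.59 − 0.18) / 0.59 = 0.41 / 0.59 ≈ 0.6949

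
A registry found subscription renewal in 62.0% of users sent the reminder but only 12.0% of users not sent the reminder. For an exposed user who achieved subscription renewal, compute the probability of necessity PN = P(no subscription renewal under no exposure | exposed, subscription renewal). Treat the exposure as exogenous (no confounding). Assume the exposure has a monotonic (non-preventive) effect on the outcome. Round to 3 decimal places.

p₁ = 0.62, p₀ = 0.12.
Under exogeneity and monotonicity, PN = (p₁ − p₀) / p₁.
PN = (0.62 − 0.12) / 0.62 = 0.5 / 0.62 ≈ 0.8065

PN ≈ 0.806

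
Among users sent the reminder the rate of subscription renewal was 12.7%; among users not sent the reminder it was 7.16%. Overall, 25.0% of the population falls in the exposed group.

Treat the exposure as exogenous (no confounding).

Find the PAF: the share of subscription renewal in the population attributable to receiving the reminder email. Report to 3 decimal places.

PAF ≈ 0.162

p₁ = 0.127, p₀ = 0.0716.
Overall risk P(Y=1) = π·p₁ + (1−π)·p₀ = 0.25×0.127 + 0.75×0.0716 = 0.08545.
Under exogeneity, PAF = [P(Y=1) − p₀] / P(Y=1).
PAF = (0.08545 − 0.0716) / 0.08545 ≈ 0.1621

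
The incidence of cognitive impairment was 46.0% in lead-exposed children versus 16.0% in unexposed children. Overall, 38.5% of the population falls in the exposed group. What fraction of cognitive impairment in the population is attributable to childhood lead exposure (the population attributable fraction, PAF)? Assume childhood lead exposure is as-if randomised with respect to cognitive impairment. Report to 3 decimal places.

p₁ = 0.46, p₀ = 0.16.
Overall risk P(Y=1) = π·p₁ + (1−π)·p₀ = 0.385×0.46 + 0.615×0.16 = 0.2755.
Under exogeneity, PAF = [P(Y=1) − p₀] / P(Y=1).
PAF = (0.2755 − 0.16) / 0.2755 ≈ 0.4192

PAF ≈ 0.419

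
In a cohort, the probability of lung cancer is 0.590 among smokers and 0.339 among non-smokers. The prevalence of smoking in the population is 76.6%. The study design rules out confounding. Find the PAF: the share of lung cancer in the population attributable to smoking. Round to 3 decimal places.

PAF ≈ 0.362

Let p₁ = 0.59, p₀ = 0.339.
Overall risk P(Y=1) = π·p₁ + (1−π)·p₀ = 0.766×0.59 + 0.234×0.339 = 0.53127.
Under exogeneity, PAF = [P(Y=1) − p₀] / P(Y=1).
PAF = (0.53127 − 0.339) / 0.53127 ≈ 0.3619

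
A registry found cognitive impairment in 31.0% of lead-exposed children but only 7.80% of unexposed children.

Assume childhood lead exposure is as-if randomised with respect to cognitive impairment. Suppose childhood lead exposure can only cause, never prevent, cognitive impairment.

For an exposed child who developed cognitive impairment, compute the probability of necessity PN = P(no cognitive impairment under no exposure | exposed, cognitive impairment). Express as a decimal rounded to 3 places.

p₁ = 0.31, p₀ = 0.078.
Under exogeneity and monotonicity, PN = (p₁ − p₀) / p₁.
PN = (0.31 − 0.078) / 0.31 = 0.232 / 0.31 ≈ 0.7484

PN ≈ 0.748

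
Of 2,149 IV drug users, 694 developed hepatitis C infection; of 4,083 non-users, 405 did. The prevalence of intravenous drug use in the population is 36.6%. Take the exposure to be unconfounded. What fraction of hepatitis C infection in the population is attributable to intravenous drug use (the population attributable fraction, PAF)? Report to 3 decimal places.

PAF ≈ 0.452

p₁ = P(outcome | exposed) = 694/2149 = 0.32294
p₀ = P(outcome | unexposed) = 405/4083 = 0.099192
Overall risk P(Y=1) = π·p₁ + (1−π)·p₀ = 0.366×0.32294 + 0.634×0.099192 = 0.18108.
Under exogeneity, PAF = [P(Y=1) − p₀] / P(Y=1).
PAF = (0.18108 − 0.099192) / 0.18108 ≈ 0.4522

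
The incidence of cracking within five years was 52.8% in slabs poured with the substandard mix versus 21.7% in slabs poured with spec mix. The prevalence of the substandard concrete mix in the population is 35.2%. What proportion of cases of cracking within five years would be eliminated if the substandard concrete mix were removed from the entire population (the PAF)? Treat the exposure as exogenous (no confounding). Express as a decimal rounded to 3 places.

PAF ≈ 0.335

p₁ = 0.528, p₀ = 0.217.
Overall risk P(Y=1) = π·p₁ + (1−π)·p₀ = 0.352×0.528 + 0.648×0.217 = 0.32647.
Under exogeneity, PAF = [P(Y=1) − p₀] / P(Y=1).
PAF = (0.32647 − 0.217) / 0.32647 ≈ 0.3353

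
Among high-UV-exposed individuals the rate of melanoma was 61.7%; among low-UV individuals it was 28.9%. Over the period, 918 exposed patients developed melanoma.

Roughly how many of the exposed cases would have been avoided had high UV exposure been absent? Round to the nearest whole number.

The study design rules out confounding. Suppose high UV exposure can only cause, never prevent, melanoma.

about 488 cases

p₁ = 0.617, p₀ = 0.289.
PN = (p₁ − p₀)/p₁ = (0.617 − 0.289) / 0.617 ≈ 0.53160.
Attributable cases ≈ PN × (exposed cases) = 0.53160 × 918 ≈ 488.01.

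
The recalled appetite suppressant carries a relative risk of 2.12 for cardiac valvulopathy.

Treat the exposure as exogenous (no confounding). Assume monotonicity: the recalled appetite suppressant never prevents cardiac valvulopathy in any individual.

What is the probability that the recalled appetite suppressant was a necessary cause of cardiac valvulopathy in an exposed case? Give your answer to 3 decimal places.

PN ≈ 0.528

Under exogeneity and monotonicity, PN = (RR − 1) / RR = 1 − 1/RR.
PN = (2.12 − 1) / 2.12 = 1.12 / 2.12 ≈ 0.5283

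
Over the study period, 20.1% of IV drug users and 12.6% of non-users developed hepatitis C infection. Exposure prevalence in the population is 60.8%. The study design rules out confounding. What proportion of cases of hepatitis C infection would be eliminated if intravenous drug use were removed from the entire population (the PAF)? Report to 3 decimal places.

PAF ≈ 0.266

p₁ = 0.201, p₀ = 0.126.
Overall risk P(Y=1) = π·p₁ + (1−π)·p₀ = 0.608×0.201 + 0.392×0.126 = 0.1716.
Under exogeneity, PAF = [P(Y=1) − p₀] / P(Y=1).
PAF = (0.1716 − 0.126) / 0.1716 ≈ 0.2657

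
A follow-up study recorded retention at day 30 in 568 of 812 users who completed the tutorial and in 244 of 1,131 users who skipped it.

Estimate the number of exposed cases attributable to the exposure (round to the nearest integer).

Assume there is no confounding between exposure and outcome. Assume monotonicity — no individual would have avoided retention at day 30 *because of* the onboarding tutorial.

p₁ = P(outcome | exposed) = 568/812 = 0.69951
p₀ = P(outcome | unexposed) = 244/1131 = 0.21574
PN = (p₁ − p₀)/p₁ = (0.69951 − 0.21574) / 0.69951 ≈ 0.69159.
Attributable cases ≈ PN × (exposed cases) = 0.69159 × 568 ≈ 392.82.

about 393 cases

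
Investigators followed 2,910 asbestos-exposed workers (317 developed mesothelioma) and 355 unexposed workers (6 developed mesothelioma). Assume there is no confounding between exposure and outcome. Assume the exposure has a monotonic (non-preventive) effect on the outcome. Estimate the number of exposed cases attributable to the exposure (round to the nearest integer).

about 268 cases

p₁ = P(outcome | exposed) = 317/2910 = 0.10893
p₀ = P(outcome | unexposed) = 6/355 = 0.016901
PN = (p₁ − p₀)/p₁ = (0.10893 − 0.016901) / 0.10893 ≈ 0.84485.
Attributable cases ≈ PN × (exposed cases) = 0.84485 × 317 ≈ 267.82.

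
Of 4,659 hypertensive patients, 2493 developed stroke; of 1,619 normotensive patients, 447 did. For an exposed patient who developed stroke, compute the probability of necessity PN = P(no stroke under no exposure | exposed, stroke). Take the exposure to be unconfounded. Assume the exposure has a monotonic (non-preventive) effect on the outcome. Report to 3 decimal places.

PN ≈ 0.484

p₁ = P(outcome | exposed) = 2493/4659 = 0.53509
p₀ = P(outcome | unexposed) = 447/1619 = 0.2761
Under exogeneity and monotonicity, PN = (p₁ − p₀) / p₁.
PN = (0.53509 − 0.2761) / 0.53509 = 0.259 / 0.53509 ≈ 0.4840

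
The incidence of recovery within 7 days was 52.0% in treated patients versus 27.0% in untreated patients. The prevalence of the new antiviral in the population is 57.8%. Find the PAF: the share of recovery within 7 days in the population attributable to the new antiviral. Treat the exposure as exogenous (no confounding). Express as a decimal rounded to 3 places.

PAF ≈ 0.349

p₁ = 0.52, p₀ = 0.27.
Overall risk P(Y=1) = π·p₁ + (1−π)·p₀ = 0.578×0.52 + 0.422×0.27 = 0.4145.
Under exogeneity, PAF = [P(Y=1) − p₀] / P(Y=1).
PAF = (0.4145 − 0.27) / 0.4145 ≈ 0.3486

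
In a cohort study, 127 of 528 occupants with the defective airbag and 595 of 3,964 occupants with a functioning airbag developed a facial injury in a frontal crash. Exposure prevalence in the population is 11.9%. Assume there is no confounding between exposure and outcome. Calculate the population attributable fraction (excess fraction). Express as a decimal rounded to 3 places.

p₁ = P(outcome | exposed) = 127/528 = 0.24053
p₀ = P(outcome | unexposed) = 595/3964 = 0.1501
Overall risk P(Y=1) = π·p₁ + (1−π)·p₀ = 0.119×0.24053 + 0.881×0.1501 = 0.16086.
Under exogeneity, PAF = [P(Y=1) − p₀] / P(Y=1).
PAF = (0.16086 − 0.1501) / 0.16086 ≈ 0.0669

PAF ≈ 0.067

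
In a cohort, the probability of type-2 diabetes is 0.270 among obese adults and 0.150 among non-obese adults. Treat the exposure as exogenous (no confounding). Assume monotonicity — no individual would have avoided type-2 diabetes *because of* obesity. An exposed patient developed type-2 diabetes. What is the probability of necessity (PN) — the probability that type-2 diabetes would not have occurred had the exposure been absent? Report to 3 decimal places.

PN ≈ 0.444

Let p₁ = 0.27, p₀ = 0.15.
Under exogeneity and monotonicity, PN = (p₁ − p₀) / p₁.
PN = (0.27 − 0.15) / 0.27 = 0.12 / 0.27 ≈ 0.4444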